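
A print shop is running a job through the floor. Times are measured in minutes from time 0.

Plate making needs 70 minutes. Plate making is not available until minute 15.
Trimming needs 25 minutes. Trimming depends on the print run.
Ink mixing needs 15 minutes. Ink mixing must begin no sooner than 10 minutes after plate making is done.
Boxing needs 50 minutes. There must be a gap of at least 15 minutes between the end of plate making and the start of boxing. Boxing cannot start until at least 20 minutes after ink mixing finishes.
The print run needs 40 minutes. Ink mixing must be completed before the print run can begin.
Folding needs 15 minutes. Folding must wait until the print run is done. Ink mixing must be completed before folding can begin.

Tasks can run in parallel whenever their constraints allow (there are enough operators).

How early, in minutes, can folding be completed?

Plate making waits on its own release at minute 15, so it starts at minute 15 and finishes at 15 + 70 = minute 85.
After plate making (finishes minute 85, plus 10-minute gap → minute 95), ink mixing can start at minute 95 and finishes at minute 110.
The print run waits on ink mixing (finishes minute 110), so it starts at minute 110 and finishes at 110 + 40 = minute 150.
Folding needs all of the print run (finishes minute 150); ink mixing (finishes minute 110). That puts its earliest start at minute 150; it finishes at 150 + 15 = minute 165.

165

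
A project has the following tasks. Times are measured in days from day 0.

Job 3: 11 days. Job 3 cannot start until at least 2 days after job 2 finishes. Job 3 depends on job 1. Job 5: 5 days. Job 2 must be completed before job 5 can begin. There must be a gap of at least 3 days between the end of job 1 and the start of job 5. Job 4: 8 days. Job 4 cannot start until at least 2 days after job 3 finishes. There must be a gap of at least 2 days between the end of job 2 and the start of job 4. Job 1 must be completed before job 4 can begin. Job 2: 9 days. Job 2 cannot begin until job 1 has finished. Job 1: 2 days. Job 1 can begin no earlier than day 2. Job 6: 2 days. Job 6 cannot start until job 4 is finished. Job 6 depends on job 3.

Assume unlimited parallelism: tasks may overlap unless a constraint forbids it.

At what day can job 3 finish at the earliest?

Job 1 waits on its own release at day 2, so it starts at day 2 and finishes at 2 + 2 = day 4.
Job 2 cannot begin until job 1 (finishes day 4). It runs from day 4 to 4 + 9 = day 13.
Job 3 has to wait for job 2 (finishes day 13, plus 2-day gap → day 15); job 1 (finishes day 4). The latest of these is day 15, so job 3 runs day 15 to 15 + 11 = day 26.

26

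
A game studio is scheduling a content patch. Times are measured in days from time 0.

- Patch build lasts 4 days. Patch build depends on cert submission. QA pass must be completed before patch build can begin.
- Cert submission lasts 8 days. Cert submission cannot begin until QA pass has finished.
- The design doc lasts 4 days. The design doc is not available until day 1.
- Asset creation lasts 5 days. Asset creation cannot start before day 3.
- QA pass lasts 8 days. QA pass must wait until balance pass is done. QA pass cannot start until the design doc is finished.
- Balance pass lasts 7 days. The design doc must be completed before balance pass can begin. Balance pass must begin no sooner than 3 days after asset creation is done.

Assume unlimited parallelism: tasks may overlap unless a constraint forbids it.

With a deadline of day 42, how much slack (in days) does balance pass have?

4

Asset creation waits on its own release at day 3, so it starts at day 3 and finishes at 3 + 5 = day 8.
The design doc cannot begin until its own release at day 1. It runs from day 1 to 1 + 4 = day 5.
For balance pass: the design doc (finishes day 5); asset creation (finishes day 8, plus 3-day gap → day 11). Taking the maximum gives a start of day 11, and it finishes at 11 + 7 = day 18.

Working backward from the deadline:
Patch build has no dependents, so it just needs to finish by day 42. Starting by 42 − 4 = day 38 achieves that.
Cert submission must finish before patch build (must start by day 38). With an 8-day duration, cert submission must start by 38 − 8 = day 30.
QA pass must finish in time for cert submission (must start by day 30); patch build (must start by day 38). The tightest is day 30, so QA pass must start by 30 − 8 = day 22.
Balance pass has to be done before QA pass (must start by day 22). That means finishing by day 22, i.e. starting by 22 − 7 = day 15.
So balance pass can start as early as day 11 and as late as day 15, giving 15 − 11 = 4 days of slack.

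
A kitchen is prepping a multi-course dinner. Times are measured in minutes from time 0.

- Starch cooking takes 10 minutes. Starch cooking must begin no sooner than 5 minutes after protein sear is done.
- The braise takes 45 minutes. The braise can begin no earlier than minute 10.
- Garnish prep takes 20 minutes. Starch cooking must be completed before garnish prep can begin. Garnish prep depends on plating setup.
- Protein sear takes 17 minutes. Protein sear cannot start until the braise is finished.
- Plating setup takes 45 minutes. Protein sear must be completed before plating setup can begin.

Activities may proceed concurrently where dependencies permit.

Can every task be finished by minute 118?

The braise cannot begin until its own release at minute 10. It runs from minute 10 to 10 + 45 = minute 55.
Protein sear waits on the braise (finishes minute 55), so it starts at minute 55 and finishes at 55 + 17 = minute 72.
Plating setup cannot begin until protein sear (finishes minute 72). It runs from minute 72 to 72 + 45 = minute 117.
Starch cooking cannot begin until protein sear (finishes minute 72, plus 5-minute gap → minute 77). It runs from minute 77 to 77 + 10 = minute 87.
Garnish prep needs all of starch cooking (finishes minute 87); plating setup (finishes minute 117). That puts its earliest start at minute 117; it finishes at 117 + 20 = minute 137.
The earliest everything can be done is minute 137, which is after the deadline of 118, so it is not possible.

No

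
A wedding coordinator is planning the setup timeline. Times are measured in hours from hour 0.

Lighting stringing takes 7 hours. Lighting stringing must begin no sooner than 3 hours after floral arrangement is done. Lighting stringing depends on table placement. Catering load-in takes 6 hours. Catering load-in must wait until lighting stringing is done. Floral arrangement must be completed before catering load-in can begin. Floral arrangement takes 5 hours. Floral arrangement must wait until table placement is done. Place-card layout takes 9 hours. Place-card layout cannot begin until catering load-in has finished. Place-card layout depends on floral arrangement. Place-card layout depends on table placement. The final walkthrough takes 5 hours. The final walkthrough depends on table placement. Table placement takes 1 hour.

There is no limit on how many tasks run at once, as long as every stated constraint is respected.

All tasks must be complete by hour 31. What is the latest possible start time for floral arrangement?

1

Nothing follows place-card layout; the deadline of hour 31 is its only limit. It must start by 31 − 9 = hour 22.
Catering load-in feeds into place-card layout (must start by hour 22); so catering load-in must finish by hour 22 and therefore start by hour 16.
Lighting stringing has to be done before catering load-in (must start by hour 16). That means finishing by hour 16, i.e. starting by 16 − 7 = hour 9.
Floral arrangement feeds lighting stringing (must start by hour 9, minus 3-hour gap → hour 6); catering load-in (must start by hour 16); place-card layout (must start by hour 22). Taking the minimum, floral arrangement must finish by hour 6 and start by 6 − 5 = hour 1.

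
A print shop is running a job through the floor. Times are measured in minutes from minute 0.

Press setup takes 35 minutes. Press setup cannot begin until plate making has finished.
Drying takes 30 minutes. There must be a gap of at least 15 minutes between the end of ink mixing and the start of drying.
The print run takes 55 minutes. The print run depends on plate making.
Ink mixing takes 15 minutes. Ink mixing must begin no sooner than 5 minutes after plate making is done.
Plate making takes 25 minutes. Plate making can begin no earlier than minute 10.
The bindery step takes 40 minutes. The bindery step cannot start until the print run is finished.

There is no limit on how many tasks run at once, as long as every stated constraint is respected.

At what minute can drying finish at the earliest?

100

After its own release at minute 10, plate making can start at minute 10 and finishes at minute 35.
Ink mixing cannot begin until plate making (finishes minute 35, plus 5-minute gap → minute 40). It runs from minute 40 to 40 + 15 = minute 55.
Drying cannot begin until ink mixing (finishes minute 55, plus 15-minute gap → minute 70). It runs from minute 70 to 70 + 30 = minute 100.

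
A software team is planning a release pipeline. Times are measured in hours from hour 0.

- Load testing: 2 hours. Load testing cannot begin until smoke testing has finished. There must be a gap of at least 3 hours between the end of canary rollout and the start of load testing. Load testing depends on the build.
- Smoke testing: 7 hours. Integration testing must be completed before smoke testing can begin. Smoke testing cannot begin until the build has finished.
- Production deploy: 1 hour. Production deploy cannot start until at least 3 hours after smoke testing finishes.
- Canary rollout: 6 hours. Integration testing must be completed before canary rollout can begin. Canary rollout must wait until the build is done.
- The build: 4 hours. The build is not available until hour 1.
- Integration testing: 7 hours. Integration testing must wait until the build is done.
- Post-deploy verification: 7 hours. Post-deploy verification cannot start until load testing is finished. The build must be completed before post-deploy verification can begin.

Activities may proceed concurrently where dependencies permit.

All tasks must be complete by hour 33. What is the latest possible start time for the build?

4

Post-deploy verification must finish by hour 33; it takes 7 hours, so it must start by 33 − 7 = hour 26.
Load testing must finish before post-deploy verification (must start by hour 26). With a 2-hour duration, load testing must start by 26 − 2 = hour 24.
To finish by hour 33, production deploy (duration 1) must start no later than hour 32.
Smoke testing must finish in time for load testing (must start by hour 24); production deploy (must start by hour 32, minus 3-hour gap → hour 29). The tightest is hour 24, so smoke testing must start by 24 − 7 = hour 17.
Since load testing (must start by hour 24, minus 3-hour gap → hour 21) depends on it, canary rollout must finish by hour 21. Backing off its 6-hour duration gives a latest start of hour 15.
Integration testing feeds smoke testing (must start by hour 17); canary rollout (must start by hour 15). Taking the minimum, integration testing must finish by hour 15 and start by 15 − 7 = hour 8.
The build has several dependents: integration testing (must start by hour 8); smoke testing (must start by hour 17); canary rollout (must start by hour 15); load testing (must start by hour 24); post-deploy verification (must start by hour 26). The earliest of those limits is hour 8, so the build must start by 8 − 4 = hour 4.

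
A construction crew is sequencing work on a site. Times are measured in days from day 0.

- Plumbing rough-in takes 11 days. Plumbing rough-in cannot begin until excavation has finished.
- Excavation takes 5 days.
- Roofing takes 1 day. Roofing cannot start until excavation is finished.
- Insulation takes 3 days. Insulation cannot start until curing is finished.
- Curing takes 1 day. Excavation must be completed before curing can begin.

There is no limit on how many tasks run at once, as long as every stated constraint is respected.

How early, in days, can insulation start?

6

Excavation has no prerequisites, so it starts at day 0 and finishes at day 5.
Curing cannot begin until excavation (finishes day 5). It runs from day 5 to 5 + 1 = day 6.
Insulation waits on curing (finishes day 6), so the earliest it can start is day 6.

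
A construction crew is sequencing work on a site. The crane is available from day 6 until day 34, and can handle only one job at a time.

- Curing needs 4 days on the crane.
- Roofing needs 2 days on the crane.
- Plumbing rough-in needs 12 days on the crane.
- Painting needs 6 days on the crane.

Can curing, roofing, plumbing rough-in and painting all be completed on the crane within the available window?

Yes

The crane window is 34 − 6 = 28 days.
Running back to back, the jobs need 4 + 2 + 12 + 6 = 24 days on the crane.
Since 24 ≤ 28, they fit within the window.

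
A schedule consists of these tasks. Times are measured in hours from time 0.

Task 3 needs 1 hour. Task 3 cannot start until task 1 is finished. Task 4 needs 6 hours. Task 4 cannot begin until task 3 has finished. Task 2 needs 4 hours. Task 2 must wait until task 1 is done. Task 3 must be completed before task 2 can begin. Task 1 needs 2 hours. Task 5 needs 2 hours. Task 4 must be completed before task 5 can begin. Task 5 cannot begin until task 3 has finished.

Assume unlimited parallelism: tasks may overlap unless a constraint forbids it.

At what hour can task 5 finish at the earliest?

11

Nothing blocks task 1, so it runs from hour 0 to hour 2.
Task 3 cannot begin until task 1 (finishes hour 2). It runs from hour 2 to 2 + 1 = hour 3.
After task 3 (finishes hour 3), task 4 can start at hour 3 and finishes at hour 9.
For task 5: task 4 (finishes hour 9); task 3 (finishes hour 3). Taking the maximum gives a start of hour 9, and it finishes at 9 + 2 = hour 11.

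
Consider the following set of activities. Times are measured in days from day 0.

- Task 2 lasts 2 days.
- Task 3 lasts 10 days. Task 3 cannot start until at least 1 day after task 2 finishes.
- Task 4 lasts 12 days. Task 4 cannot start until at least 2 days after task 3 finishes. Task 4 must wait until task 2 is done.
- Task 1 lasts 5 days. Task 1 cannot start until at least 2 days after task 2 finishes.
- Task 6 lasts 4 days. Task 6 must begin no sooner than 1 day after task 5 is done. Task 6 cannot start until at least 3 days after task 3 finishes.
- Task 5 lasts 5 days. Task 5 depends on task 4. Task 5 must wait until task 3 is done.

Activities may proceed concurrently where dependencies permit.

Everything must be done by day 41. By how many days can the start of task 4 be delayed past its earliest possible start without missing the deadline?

4

Task 2 can start immediately at day 0; it finishes at day 2.
Task 3 cannot begin until task 2 (finishes day 2, plus 1-day gap → day 3). It runs from day 3 to 3 + 10 = day 13.
Task 4 has to wait for task 3 (finishes day 13, plus 2-day gap → day 15); task 2 (finishes day 2). The latest of these is day 15, so task 4 runs day 15 to 15 + 12 = day 27.

Working backward from the deadline:
Task 6 has no dependents, so it just needs to finish by day 41. Starting by 41 − 4 = day 37 achieves that.
Task 5 has to be done before task 6 (must start by day 37, minus 1-day gap → day 36). That means finishing by day 36, i.e. starting by 36 − 5 = day 31.
Since task 5 (must start by day 31) depends on it, task 4 must finish by day 31. Backing off its 12-day duration gives a latest start of day 19.
So task 4 can start as early as day 15 and as late as day 19, giving 19 − 15 = 4 days of slack.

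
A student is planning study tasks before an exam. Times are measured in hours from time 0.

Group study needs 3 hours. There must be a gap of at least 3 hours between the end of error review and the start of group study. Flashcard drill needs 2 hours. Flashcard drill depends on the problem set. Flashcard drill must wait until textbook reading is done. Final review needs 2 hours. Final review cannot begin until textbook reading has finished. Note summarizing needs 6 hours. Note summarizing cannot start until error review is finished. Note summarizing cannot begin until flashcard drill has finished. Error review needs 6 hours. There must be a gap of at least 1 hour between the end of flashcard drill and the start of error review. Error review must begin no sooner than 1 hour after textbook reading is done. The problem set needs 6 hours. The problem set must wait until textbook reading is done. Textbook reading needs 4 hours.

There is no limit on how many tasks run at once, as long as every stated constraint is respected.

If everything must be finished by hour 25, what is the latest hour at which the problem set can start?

4

Group study has no dependents, so it just needs to finish by hour 25. Starting by 25 − 3 = hour 22 achieves that.
Note summarizing has no dependents, so it just needs to finish by hour 25. Starting by 25 − 6 = hour 19 achieves that.
For error review: group study (must start by hour 22, minus 3-hour gap → hour 19); note summarizing (must start by hour 19). The most restrictive is hour 19; with a 6-hour duration, error review must start by hour 13.
Flashcard drill must finish in time for error review (must start by hour 13, minus 1-hour gap → hour 12); note summarizing (must start by hour 19). The tightest is hour 12, so flashcard drill must start by 12 − 2 = hour 10.
The problem set feeds into flashcard drill (must start by hour 10); so the problem set must finish by hour 10 and therefore start by hour 4.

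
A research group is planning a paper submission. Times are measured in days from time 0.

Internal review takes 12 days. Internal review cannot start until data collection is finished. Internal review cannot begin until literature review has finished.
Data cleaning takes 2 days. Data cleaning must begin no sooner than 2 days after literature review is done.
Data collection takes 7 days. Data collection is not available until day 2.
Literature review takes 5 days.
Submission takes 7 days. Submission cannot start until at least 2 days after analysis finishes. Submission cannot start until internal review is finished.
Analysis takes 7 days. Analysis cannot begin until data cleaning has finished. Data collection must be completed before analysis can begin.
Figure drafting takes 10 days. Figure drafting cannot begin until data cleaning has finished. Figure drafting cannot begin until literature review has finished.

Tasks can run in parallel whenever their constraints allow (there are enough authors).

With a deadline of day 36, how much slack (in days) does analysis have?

Data collection cannot begin until its own release at day 2. It runs from day 2 to 2 + 7 = day 9.
Literature review can start immediately at day 0; it finishes at day 5.
Data cleaning waits on literature review (finishes day 5, plus 2-day gap → day 7), so it starts at day 7 and finishes at 7 + 2 = day 9.
Analysis needs all of data cleaning (finishes day 9); data collection (finishes day 9). That puts its earliest start at day 9; it finishes at 9 + 7 = day 16.

Working backward from the deadline:
Nothing follows submission; the deadline of day 36 is its only limit. It must start by 36 − 7 = day 29.
Since submission (must start by day 29, minus 2-day gap → day 27) depends on it, analysis must finish by day 27. Backing off its 7-day duration gives a latest start of day 20.
So analysis can start as early as day 9 and as late as day 20, giving 20 − 9 = 11 days of slack.

11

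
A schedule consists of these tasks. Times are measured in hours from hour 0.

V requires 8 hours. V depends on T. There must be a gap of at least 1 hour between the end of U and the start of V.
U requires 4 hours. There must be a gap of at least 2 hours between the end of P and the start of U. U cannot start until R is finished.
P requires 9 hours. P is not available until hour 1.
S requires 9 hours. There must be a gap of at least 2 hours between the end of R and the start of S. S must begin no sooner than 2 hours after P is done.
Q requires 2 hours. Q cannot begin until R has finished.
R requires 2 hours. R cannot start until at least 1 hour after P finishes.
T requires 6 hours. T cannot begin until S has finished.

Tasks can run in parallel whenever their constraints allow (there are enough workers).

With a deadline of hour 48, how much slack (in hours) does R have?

After its own release at hour 1, P can start at hour 1 and finishes at hour 10.
After P (finishes hour 10, plus 1-hour gap → hour 11), R can start at hour 11 and finishes at hour 13.

Working backward from the deadline:
Nothing follows Q; the deadline of hour 48 is its only limit. It must start by 48 − 2 = hour 46.
To finish by hour 48, V (duration 8) must start no later than hour 40.
T must finish before V (must start by hour 40). With a 6-hour duration, T must start by 40 − 6 = hour 34.
Since T (must start by hour 34) depends on it, S must finish by hour 34. Backing off its 9-hour duration gives a latest start of hour 25.
U has to be done before V (must start by hour 40, minus 1-hour gap → hour 39). That means finishing by hour 39, i.e. starting by 39 − 4 = hour 35.
For R: Q (must start by hour 46); S (must start by hour 25, minus 2-hour gap → hour 23); U (must start by hour 35). The most restrictive is hour 23; with a 2-hour duration, R must start by hour 21.
So R can start as early as hour 11 and as late as hour 21, giving 21 − 11 = 10 hours of slack.

10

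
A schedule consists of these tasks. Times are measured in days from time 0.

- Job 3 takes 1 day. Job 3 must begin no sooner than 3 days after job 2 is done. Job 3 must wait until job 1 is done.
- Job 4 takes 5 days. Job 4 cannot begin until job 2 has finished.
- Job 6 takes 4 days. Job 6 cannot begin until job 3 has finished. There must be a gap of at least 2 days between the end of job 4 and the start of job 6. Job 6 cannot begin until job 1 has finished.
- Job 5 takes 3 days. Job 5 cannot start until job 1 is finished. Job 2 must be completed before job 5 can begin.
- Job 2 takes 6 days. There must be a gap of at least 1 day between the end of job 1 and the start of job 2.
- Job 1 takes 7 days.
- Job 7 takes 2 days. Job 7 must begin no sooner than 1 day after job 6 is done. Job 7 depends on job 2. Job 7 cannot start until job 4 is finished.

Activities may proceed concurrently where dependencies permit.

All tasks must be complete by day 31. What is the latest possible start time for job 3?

To finish by day 31, job 7 (duration 2) must start no later than day 29.
Since job 7 (must start by day 29, minus 1-day gap → day 28) depends on it, job 6 must finish by day 28. Backing off its 4-day duration gives a latest start of day 24.
Job 3 must finish before job 6 (must start by day 24). With a 1-day duration, job 3 must start by 24 − 1 = day 23.

23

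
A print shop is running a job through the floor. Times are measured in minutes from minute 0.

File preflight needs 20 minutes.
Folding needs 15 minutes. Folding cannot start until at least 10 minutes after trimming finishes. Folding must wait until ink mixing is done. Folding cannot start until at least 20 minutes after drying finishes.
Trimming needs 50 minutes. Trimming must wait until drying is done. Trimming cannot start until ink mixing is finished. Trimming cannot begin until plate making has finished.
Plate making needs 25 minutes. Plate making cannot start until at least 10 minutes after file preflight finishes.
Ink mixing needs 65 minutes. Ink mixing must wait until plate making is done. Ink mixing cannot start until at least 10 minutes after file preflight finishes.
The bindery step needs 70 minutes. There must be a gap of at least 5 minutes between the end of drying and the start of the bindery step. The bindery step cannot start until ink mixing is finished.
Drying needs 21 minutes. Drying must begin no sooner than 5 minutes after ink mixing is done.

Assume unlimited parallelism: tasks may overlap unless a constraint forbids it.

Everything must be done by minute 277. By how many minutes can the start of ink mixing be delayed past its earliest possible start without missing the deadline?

56

File preflight can start immediately at minute 0; it finishes at minute 20.
Plate making waits on file preflight (finishes minute 20, plus 10-minute gap → minute 30), so it starts at minute 30 and finishes at 30 + 25 = minute 55.
Ink mixing needs all of plate making (finishes minute 55); file preflight (finishes minute 20, plus 10-minute gap → minute 30). That puts its earliest start at minute 55; it finishes at 55 + 65 = minute 120.

Working backward from the deadline:
Nothing follows folding; the deadline of minute 277 is its only limit. It must start by 277 − 15 = minute 262.
Trimming has to be done before folding (must start by minute 262, minus 10-minute gap → minute 252). That means finishing by minute 252, i.e. starting by 252 − 50 = minute 202.
The bindery step must finish by minute 277; it takes 70 minutes, so it must start by 277 − 70 = minute 207.
Drying has several dependents: trimming (must start by minute 202); folding (must start by minute 262, minus 20-minute gap → minute 242); the bindery step (must start by minute 207, minus 5-minute gap → minute 202). The earliest of those limits is minute 202, so drying must start by 202 − 21 = minute 181.
Ink mixing feeds drying (must start by minute 181, minus 5-minute gap → minute 176); trimming (must start by minute 202); folding (must start by minute 262); the bindery step (must start by minute 207). Taking the minimum, ink mixing must finish by minute 176 and start by 176 − 65 = minute 111.
So ink mixing can start as early as minute 55 and as late as minute 111, giving 111 − 55 = 56 minutes of slack.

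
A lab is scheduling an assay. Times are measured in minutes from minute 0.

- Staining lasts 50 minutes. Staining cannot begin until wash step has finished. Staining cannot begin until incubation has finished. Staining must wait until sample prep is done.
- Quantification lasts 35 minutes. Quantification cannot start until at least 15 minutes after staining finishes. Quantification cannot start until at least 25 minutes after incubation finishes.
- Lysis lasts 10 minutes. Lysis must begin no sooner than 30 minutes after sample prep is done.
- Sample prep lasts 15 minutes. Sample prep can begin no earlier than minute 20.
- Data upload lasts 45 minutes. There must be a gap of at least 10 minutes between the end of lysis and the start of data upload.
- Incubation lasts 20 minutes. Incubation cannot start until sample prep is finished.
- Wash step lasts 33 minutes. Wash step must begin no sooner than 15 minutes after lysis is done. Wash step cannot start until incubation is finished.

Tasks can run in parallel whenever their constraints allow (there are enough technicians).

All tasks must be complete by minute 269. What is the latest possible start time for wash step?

Quantification must finish by minute 269; it takes 35 minutes, so it must start by 269 − 35 = minute 234.
Staining has to be done before quantification (must start by minute 234, minus 15-minute gap → minute 219). That means finishing by minute 219, i.e. starting by 219 − 50 = minute 169.
Wash step must finish before staining (must start by minute 169). With a 33-minute duration, wash step must start by 169 − 33 = minute 136.

136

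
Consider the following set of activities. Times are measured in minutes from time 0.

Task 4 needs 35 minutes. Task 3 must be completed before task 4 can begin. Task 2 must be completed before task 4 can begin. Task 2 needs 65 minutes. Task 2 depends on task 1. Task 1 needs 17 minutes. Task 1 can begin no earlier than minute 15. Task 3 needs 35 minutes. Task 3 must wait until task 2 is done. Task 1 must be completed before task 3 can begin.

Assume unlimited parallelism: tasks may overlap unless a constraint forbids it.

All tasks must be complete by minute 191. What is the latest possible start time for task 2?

56

To finish by minute 191, task 4 (duration 35) must start no later than minute 156.
Task 3 must finish before task 4 (must start by minute 156). With a 35-minute duration, task 3 must start by 156 − 35 = minute 121.
Task 2 must finish in time for task 3 (must start by minute 121); task 4 (must start by minute 156). The tightest is minute 121, so task 2 must start by 121 − 65 = minute 56.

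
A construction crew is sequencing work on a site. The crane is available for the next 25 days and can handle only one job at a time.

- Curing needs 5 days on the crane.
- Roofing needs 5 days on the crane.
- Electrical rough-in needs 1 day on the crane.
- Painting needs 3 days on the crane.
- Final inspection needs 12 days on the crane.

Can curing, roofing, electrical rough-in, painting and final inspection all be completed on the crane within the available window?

Running back to back, the jobs need 5 + 5 + 1 + 3 + 12 = 26 days on the crane.
Since 26 > 25, they cannot all fit.

No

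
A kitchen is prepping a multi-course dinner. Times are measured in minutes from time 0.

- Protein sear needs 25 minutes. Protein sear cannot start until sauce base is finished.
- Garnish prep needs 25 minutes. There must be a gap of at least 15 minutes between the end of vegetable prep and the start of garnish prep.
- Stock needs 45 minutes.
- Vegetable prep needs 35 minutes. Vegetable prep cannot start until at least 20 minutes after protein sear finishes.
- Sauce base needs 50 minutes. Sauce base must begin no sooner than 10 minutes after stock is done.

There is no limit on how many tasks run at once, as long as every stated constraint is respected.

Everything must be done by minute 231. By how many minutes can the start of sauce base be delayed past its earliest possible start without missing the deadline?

Stock can start immediately at minute 0; it finishes at minute 45.
Sauce base waits on stock (finishes minute 45, plus 10-minute gap → minute 55), so it starts at minute 55 and finishes at 55 + 50 = minute 105.

Working backward from the deadline:
Garnish prep has no dependents, so it just needs to finish by minute 231. Starting by 231 − 25 = minute 206 achieves that.
Since garnish prep (must start by minute 206, minus 15-minute gap → minute 191) depends on it, vegetable prep must finish by minute 191. Backing off its 35-minute duration gives a latest start of minute 156.
Protein sear has to be done before vegetable prep (must start by minute 156, minus 20-minute gap → minute 136). That means finishing by minute 136, i.e. starting by 136 − 25 = minute 111.
Sauce base feeds into protein sear (must start by minute 111); so sauce base must finish by minute 111 and therefore start by minute 61.
So sauce base can start as early as minute 55 and as late as minute 61, giving 61 − 55 = 6 minutes of slack.

6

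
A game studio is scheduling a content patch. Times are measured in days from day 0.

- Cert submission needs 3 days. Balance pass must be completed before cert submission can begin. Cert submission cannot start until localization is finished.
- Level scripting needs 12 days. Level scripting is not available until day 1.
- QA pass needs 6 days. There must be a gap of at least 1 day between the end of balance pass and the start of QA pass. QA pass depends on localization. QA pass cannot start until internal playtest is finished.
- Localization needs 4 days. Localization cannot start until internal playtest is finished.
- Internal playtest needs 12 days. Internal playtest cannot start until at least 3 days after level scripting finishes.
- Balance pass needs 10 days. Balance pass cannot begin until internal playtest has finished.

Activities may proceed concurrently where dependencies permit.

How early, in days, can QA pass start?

39

Level scripting cannot begin until its own release at day 1. It runs from day 1 to 1 + 12 = day 13.
After level scripting (finishes day 13, plus 3-day gap → day 16), internal playtest can start at day 16 and finishes at day 28.
Localization waits on internal playtest (finishes day 28), so it starts at day 28 and finishes at 28 + 4 = day 32.
After internal playtest (finishes day 28), balance pass can start at day 28 and finishes at day 38.
QA pass waits on balance pass (finishes day 38, plus 1-day gap → day 39); localization (finishes day 32); internal playtest (finishes day 28). The latest of these is day 39, which is the earliest QA pass can start.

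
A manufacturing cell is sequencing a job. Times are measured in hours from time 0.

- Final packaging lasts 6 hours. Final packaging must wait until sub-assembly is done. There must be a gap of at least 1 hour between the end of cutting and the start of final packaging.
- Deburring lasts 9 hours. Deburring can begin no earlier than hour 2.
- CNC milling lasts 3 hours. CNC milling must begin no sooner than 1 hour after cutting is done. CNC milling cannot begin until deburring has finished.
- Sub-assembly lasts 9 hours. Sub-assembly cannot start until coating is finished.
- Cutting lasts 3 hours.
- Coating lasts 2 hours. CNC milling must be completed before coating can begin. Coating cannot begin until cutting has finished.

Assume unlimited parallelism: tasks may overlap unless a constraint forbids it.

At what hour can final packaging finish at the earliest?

After its own release at hour 2, deburring can start at hour 2 and finishes at hour 11.
Cutting can start immediately at hour 0; it finishes at hour 3.
CNC milling has to wait for cutting (finishes hour 3, plus 1-hour gap → hour 4); deburring (finishes hour 11). The latest of these is hour 11, so CNC milling runs hour 11 to 11 + 3 = hour 14.
For coating: CNC milling (finishes hour 14); cutting (finishes hour 3). Taking the maximum gives a start of hour 14, and it finishes at 14 + 2 = hour 16.
Sub-assembly cannot begin until coating (finishes hour 16). It runs from hour 16 to 16 + 9 = hour 25.
For final packaging: sub-assembly (finishes hour 25); cutting (finishes hour 3, plus 1-hour gap → hour 4). Taking the maximum gives a start of hour 25, and it finishes at 25 + 6 = hour 31.

31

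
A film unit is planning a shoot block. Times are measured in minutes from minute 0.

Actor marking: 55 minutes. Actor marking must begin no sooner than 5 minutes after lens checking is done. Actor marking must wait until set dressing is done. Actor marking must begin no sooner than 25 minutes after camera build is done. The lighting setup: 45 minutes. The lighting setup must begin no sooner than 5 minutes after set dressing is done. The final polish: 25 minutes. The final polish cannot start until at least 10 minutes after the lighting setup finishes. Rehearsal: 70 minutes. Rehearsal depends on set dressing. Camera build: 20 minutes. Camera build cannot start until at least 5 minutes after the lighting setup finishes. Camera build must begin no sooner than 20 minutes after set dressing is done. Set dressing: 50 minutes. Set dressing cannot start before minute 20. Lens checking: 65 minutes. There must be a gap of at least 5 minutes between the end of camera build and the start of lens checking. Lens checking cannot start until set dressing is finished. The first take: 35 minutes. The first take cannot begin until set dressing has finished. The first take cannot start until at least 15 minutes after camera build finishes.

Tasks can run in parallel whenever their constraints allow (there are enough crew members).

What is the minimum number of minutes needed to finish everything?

275

Set dressing waits on its own release at minute 20, so it starts at minute 20 and finishes at 20 + 50 = minute 70.
After set dressing (finishes minute 70), rehearsal can start at minute 70 and finishes at minute 140.
The lighting setup waits on set dressing (finishes minute 70, plus 5-minute gap → minute 75), so it starts at minute 75 and finishes at 75 + 45 = minute 120.
The final polish waits on the lighting setup (finishes minute 120, plus 10-minute gap → minute 130), so it starts at minute 130 and finishes at 130 + 25 = minute 155.
Camera build has to wait for the lighting setup (finishes minute 120, plus 5-minute gap → minute 125); set dressing (finishes minute 70, plus 20-minute gap → minute 90). The latest of these is minute 125, so camera build runs minute 125 to 125 + 20 = minute 145.
The first take has to wait for set dressing (finishes minute 70); camera build (finishes minute 145, plus 15-minute gap → minute 160). The latest of these is minute 160, so the first take runs minute 160 to 160 + 35 = minute 195.
Lens checking cannot start until camera build (finishes minute 145, plus 5-minute gap → minute 150); set dressing (finishes minute 70). The controlling bound is minute 150, so lens checking finishes at 150 + 65 = minute 215.
For actor marking: lens checking (finishes minute 215, plus 5-minute gap → minute 220); set dressing (finishes minute 70); camera build (finishes minute 145, plus 25-minute gap → minute 170). Taking the maximum gives a start of minute 220, and it finishes at 220 + 55 = minute 275.
All tasks are finished once the last one completes. Finish times: Set dressing at 70, The lighting setup at 120, Camera build at 145, Lens checking at 215, Actor marking at 275, Rehearsal at 140, The final polish at 155, The first take at 195. The latest is minute 275.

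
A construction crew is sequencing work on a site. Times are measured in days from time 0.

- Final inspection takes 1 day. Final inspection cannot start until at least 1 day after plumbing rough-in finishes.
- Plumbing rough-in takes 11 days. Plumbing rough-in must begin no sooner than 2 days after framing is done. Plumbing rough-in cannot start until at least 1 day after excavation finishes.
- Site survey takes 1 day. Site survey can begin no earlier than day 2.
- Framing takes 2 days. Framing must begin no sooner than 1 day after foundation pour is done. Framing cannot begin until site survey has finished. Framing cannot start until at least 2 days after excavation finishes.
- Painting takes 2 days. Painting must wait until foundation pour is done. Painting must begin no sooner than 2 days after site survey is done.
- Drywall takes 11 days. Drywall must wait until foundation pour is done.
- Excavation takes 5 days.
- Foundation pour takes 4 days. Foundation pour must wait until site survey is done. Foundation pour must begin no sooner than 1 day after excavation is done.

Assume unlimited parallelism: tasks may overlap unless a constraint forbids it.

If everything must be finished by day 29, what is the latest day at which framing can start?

12

Final inspection must finish by day 29; it takes 1 day, so it must start by 29 − 1 = day 28.
Since final inspection (must start by day 28, minus 1-day gap → day 27) depends on it, plumbing rough-in must finish by day 27. Backing off its 11-day duration gives a latest start of day 16.
Framing has to be done before plumbing rough-in (must start by day 16, minus 2-day gap → day 14). That means finishing by day 14, i.e. starting by 14 − 2 = day 12.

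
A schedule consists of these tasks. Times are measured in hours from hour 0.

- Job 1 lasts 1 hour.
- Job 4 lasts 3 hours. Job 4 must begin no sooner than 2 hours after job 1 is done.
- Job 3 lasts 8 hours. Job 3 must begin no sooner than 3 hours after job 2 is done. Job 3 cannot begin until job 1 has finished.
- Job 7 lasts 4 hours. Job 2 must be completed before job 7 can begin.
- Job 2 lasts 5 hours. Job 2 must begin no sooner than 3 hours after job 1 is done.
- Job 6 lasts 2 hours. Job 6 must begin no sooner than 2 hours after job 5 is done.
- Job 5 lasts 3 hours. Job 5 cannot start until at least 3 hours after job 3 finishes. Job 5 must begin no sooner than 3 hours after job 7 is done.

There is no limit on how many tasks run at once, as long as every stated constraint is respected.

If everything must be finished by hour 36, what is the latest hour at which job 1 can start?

Job 6 must finish by hour 36; it takes 2 hours, so it must start by 36 − 2 = hour 34.
Job 5 has to be done before job 6 (must start by hour 34, minus 2-hour gap → hour 32). That means finishing by hour 32, i.e. starting by 32 − 3 = hour 29.
Job 3 has to be done before job 5 (must start by hour 29, minus 3-hour gap → hour 26). That means finishing by hour 26, i.e. starting by 26 − 8 = hour 18.
Since job 5 (must start by hour 29, minus 3-hour gap → hour 26) depends on it, job 7 must finish by hour 26. Backing off its 4-hour duration gives a latest start of hour 22.
Job 2 has several dependents: job 3 (must start by hour 18, minus 3-hour gap → hour 15); job 7 (must start by hour 22). The earliest of those limits is hour 15, so job 2 must start by 15 − 5 = hour 10.
Job 4 has no dependents, so it just needs to finish by hour 36. Starting by 36 − 3 = hour 33 achieves that.
Job 1 feeds job 2 (must start by hour 10, minus 3-hour gap → hour 7); job 3 (must start by hour 18); job 4 (must start by hour 33, minus 2-hour gap → hour 31). Taking the minimum, job 1 must finish by hour 7 and start by 7 − 1 = hour 6.

6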